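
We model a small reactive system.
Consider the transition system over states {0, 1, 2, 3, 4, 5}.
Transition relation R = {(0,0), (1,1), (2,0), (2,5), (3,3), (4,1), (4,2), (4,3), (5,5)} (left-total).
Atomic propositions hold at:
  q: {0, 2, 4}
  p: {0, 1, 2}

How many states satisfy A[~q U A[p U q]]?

3

Sat(~q) = {1, 3, 5}
A[p U q]: least fixpoint, start Z0 = Sat(q) = {0, 2, 4}, add states in Sat(p) with every successor in Z. Already a fixed point.
Sat(A[p U q]) = {0, 2, 4}
A[~q U A[p U q]]: least fixpoint, start Z0 = Sat(A[p U q]) = {0, 2, 4}, add states in Sat(~q) with every successor in Z. Already a fixed point.
Sat(A[~q U A[p U q]]) = {0, 2, 4}
|Sat(A[~q U A[p U q]])| = |{0, 2, 4}| = 3.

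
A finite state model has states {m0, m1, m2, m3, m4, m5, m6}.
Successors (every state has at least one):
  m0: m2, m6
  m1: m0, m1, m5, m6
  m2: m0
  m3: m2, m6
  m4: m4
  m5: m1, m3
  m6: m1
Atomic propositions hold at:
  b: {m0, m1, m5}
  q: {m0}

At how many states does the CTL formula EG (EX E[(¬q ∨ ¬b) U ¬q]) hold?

6

Sat(¬q) = {m1, m2, m3, m4, m5, m6}
Sat(¬b) = {m2, m3, m4, m6}
Sat(¬q ∨ ¬b) = {m1, m2, m3, m4, m5, m6}
E[(¬q ∨ ¬b) U ¬q]: least fixpoint, start Z0 = Sat(¬q) = {m1, m2, m3, m4, m5, m6}, add states in Sat(¬q ∨ ¬b) with some successor in Z. Already a fixed point.
Sat(E[(¬q ∨ ¬b) U ¬q]) = {m1, m2, m3, m4, m5, m6}
Sat(EX E[(¬q ∨ ¬b) U ¬q]) = {s : some successor in {m1, m2, m3, m4, m5, m6}} = {m0, m1, m3, m4, m5, m6}
EG (EX E[(¬q ∨ ¬b) U ¬q]): greatest fixpoint, start Z0 = {m0, m1, m3, m4, m5, m6}, keep only states in Sat with some successor in Z. Already a fixed point.
Sat(EG (EX E[(¬q ∨ ¬b) U ¬q])) = {m0, m1, m3, m4, m5, m6}
|Sat(EG (EX E[(¬q ∨ ¬b) U ¬q]))| = |{m0, m1, m3, m4, m5, m6}| = 6.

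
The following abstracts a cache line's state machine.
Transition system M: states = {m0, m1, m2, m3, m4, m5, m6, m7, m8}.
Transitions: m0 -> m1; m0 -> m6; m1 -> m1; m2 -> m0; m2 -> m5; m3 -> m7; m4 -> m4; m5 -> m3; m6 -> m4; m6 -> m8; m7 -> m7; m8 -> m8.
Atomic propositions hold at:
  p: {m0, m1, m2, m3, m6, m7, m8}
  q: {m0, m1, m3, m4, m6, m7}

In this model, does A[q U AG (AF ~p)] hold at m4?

Yes

Sat(~p) = {m4, m5}
AF ~p: least fixpoint, start Z0 = {m4, m5}, add states with every successor in Z. Already a fixed point.
Sat(AF ~p) = {m4, m5}
AG (AF ~p): greatest fixpoint, start Z0 = {m4, m5}, keep only states in Sat with every successor in Z. Z1 = {m4}; fixed.
Sat(AG (AF ~p)) = {m4}
A[q U AG (AF ~p)]: least fixpoint, start Z0 = Sat(AG (AF ~p)) = {m4}, add states in Sat(q) with every successor in Z. Already a fixed point.
Sat(A[q U AG (AF ~p)]) = {m4}
m4 ∈ Sat(A[q U AG (AF ~p)]) = {m4}, so the formula holds at m4.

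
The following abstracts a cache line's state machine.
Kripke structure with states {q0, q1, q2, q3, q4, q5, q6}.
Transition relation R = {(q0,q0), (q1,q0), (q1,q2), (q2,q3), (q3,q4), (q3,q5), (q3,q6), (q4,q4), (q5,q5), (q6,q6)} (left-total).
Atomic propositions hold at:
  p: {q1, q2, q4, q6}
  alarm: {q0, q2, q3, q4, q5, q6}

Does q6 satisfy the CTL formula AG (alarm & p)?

Yes

Sat(alarm & p) = {q2, q4, q6}
AG (alarm & p): greatest fixpoint, start Z0 = {q2, q4, q6}, keep only states in Sat with every successor in Z. Z1 = {q4, q6}; fixed.
Sat(AG (alarm & p)) = {q4, q6}
q6 ∈ Sat(AG (alarm & p)) = {q4, q6}, so the formula holds at q6.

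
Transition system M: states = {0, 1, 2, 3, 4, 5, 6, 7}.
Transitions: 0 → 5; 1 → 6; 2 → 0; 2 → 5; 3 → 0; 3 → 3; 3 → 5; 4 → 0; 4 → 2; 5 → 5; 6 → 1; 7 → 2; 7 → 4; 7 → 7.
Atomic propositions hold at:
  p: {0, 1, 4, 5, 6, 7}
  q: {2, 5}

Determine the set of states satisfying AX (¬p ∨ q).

Sat(¬p) = {2, 3}
Sat(¬p ∨ q) = {2, 3, 5}
Sat(AX (¬p ∨ q)) = {s : every successor in {2, 3, 5}} = {0, 5}

{0, 5}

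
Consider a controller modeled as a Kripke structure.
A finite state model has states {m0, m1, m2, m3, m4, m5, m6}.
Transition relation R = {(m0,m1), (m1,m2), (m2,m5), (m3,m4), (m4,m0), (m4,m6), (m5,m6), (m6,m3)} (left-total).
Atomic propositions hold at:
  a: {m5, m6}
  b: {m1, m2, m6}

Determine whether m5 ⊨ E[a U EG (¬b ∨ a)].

Yes

Sat(¬b) = {m0, m3, m4, m5}
Sat(¬b ∨ a) = {m0, m3, m4, m5, m6}
EG (¬b ∨ a): greatest fixpoint, start Z0 = {m0, m3, m4, m5, m6}, keep only states in Sat with some successor in Z. Z1 = {m3, m4, m5, m6}; fixed.
Sat(EG (¬b ∨ a)) = {m3, m4, m5, m6}
E[a U EG (¬b ∨ a)]: least fixpoint, start Z0 = Sat(EG (¬b ∨ a)) = {m3, m4, m5, m6}, add states in Sat(a) with some successor in Z. Already a fixed point.
Sat(E[a U EG (¬b ∨ a)]) = {m3, m4, m5, m6}
m5 ∈ Sat(E[a U EG (¬b ∨ a)]) = {m3, m4, m5, m6}, so the formula holds at m5.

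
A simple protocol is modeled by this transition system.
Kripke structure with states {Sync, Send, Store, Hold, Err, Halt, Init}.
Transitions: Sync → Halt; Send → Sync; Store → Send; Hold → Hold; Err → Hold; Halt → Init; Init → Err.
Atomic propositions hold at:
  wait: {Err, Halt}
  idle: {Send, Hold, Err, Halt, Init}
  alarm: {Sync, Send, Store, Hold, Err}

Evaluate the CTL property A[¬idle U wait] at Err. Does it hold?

Yes

Sat(¬idle) = {Sync, Store}
A[¬idle U wait]: least fixpoint, start Z0 = Sat(wait) = {Err, Halt}, add states in Sat(¬idle) with every successor in Z. Z1 = {Sync, Err, Halt}; fixed.
Sat(A[¬idle U wait]) = {Sync, Err, Halt}
Err ∈ Sat(A[¬idle U wait]) = {Sync, Err, Halt}, so the formula holds at Err.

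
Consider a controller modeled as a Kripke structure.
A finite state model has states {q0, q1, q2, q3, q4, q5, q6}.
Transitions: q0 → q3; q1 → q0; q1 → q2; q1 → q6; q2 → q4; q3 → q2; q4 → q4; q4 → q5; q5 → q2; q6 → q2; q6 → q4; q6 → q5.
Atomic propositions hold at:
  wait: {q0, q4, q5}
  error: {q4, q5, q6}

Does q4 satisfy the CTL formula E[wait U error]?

E[wait U error]: least fixpoint, start Z0 = Sat(error) = {q4, q5, q6}, add states in Sat(wait) with some successor in Z. Already a fixed point.
Sat(E[wait U error]) = {q4, q5, q6}
q4 ∈ Sat(E[wait U error]) = {q4, q5, q6}, so the formula holds at q4.

Yes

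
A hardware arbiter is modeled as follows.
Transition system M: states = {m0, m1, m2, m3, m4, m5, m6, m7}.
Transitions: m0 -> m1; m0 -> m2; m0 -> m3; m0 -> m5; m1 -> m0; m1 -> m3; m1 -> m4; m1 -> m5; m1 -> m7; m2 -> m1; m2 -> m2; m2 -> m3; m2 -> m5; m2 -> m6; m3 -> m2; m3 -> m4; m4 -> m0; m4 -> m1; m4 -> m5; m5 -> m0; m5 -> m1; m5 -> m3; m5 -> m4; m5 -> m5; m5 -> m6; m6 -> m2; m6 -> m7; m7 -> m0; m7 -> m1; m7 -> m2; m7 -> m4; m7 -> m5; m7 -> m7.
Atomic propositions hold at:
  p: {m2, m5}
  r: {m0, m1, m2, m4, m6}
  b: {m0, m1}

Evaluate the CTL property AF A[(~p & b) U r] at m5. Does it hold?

Sat(~p) = {m0, m1, m3, m4, m6, m7}
Sat(~p & b) = {m0, m1}
A[(~p & b) U r]: least fixpoint, start Z0 = Sat(r) = {m0, m1, m2, m4, m6}, add states in Sat(~p & b) with every successor in Z. Already a fixed point.
Sat(A[(~p & b) U r]) = {m0, m1, m2, m4, m6}
AF A[(~p & b) U r]: least fixpoint, start Z0 = {m0, m1, m2, m4, m6}, add states with every successor in Z. Z1 = {m0, m1, m2, m3, m4, m6}; fixed.
Sat(AF A[(~p & b) U r]) = {m0, m1, m2, m3, m4, m6}
m5 ∉ Sat(AF A[(~p & b) U r]) = {m0, m1, m2, m3, m4, m6}, so the formula does not hold at m5.

No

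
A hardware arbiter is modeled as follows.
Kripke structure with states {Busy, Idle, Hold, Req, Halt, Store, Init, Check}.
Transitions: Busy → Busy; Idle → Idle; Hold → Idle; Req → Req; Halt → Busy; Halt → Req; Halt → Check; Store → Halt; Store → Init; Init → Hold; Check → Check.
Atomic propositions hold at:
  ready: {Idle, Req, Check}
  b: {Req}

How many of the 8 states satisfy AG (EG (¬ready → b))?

Sat(¬ready) = {Busy, Hold, Halt, Store, Init}
Sat(¬ready → b) = {Idle, Req, Check}
EG (¬ready → b): greatest fixpoint, start Z0 = {Idle, Req, Check}, keep only states in Sat with some successor in Z. Already a fixed point.
Sat(EG (¬ready → b)) = {Idle, Req, Check}
AG (EG (¬ready → b)): greatest fixpoint, start Z0 = {Idle, Req, Check}, keep only states in Sat with every successor in Z. Already a fixed point.
Sat(AG (EG (¬ready → b))) = {Idle, Req, Check}
|Sat(AG (EG (¬ready → b)))| = |{Idle, Req, Check}| = 3.

3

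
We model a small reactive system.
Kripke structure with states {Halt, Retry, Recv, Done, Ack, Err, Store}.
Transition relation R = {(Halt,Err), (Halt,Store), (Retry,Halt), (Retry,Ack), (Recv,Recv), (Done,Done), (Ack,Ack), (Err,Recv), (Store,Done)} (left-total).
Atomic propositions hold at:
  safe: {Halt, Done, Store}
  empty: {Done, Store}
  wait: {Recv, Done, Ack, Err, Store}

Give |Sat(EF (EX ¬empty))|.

5

Sat(¬empty) = {Halt, Retry, Recv, Ack, Err}
Sat(EX ¬empty) = {s : some successor in {Halt, Retry, Recv, Ack, Err}} = {Halt, Retry, Recv, Ack, Err}
EF (EX ¬empty): least fixpoint, start Z0 = {Halt, Retry, Recv, Ack, Err}, add states with some successor in Z. Already a fixed point.
Sat(EF (EX ¬empty)) = {Halt, Retry, Recv, Ack, Err}
|Sat(EF (EX ¬empty))| = |{Halt, Retry, Recv, Ack, Err}| = 5.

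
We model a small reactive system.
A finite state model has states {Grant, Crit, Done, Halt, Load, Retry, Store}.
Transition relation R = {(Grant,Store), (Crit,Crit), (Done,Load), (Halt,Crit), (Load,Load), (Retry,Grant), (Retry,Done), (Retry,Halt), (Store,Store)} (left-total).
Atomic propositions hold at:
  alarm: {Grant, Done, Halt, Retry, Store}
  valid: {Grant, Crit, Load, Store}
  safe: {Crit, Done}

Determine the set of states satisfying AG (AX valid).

Sat(AX valid) = {s : every successor in {Grant, Crit, Load, Store}} = {Grant, Crit, Done, Halt, Load, Store}
AG (AX valid): greatest fixpoint, start Z0 = {Grant, Crit, Done, Halt, Load, Store}, keep only states in Sat with every successor in Z. Already a fixed point.
Sat(AG (AX valid)) = {Grant, Crit, Done, Halt, Load, Store}

{Grant, Crit, Done, Halt, Load, Store}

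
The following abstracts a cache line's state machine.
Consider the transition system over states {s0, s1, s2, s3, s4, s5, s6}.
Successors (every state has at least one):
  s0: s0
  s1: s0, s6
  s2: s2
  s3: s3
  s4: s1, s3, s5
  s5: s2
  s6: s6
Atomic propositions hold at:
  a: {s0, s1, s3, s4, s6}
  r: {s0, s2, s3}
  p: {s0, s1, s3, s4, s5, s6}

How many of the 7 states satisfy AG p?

4

AG p: greatest fixpoint, start Z0 = {s0, s1, s3, s4, s5, s6}, keep only states in Sat with every successor in Z. Z1 = {s0, s1, s3, s4, s6}; Z2 = {s0, s1, s3, s6}; fixed.
Sat(AG p) = {s0, s1, s3, s6}
|Sat(AG p)| = |{s0, s1, s3, s6}| = 4.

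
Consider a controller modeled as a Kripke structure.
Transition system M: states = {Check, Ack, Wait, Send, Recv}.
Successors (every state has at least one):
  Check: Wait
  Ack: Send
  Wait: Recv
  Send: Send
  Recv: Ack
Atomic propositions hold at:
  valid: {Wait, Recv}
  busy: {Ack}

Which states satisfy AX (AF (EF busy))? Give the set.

EF busy: least fixpoint, start Z0 = {Ack}, add states with some successor in Z. Z1 = {Ack, Recv}; Z2 = {Ack, Wait, Recv}; Z3 = {Check, Ack, Wait, Recv}; fixed.
Sat(EF busy) = {Check, Ack, Wait, Recv}
AF (EF busy): least fixpoint, start Z0 = {Check, Ack, Wait, Recv}, add states with every successor in Z. Already a fixed point.
Sat(AF (EF busy)) = {Check, Ack, Wait, Recv}
Sat(AX (AF (EF busy))) = {s : every successor in {Check, Ack, Wait, Recv}} = {Check, Wait, Recv}

{Check, Wait, Recv}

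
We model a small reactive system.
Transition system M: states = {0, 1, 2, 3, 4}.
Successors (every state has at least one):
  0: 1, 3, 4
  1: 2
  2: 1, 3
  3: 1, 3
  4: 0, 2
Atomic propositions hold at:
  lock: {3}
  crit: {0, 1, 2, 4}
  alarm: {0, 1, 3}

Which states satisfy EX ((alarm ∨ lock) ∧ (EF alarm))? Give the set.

Sat(alarm ∨ lock) = {0, 1, 3}
EF alarm: least fixpoint, start Z0 = {0, 1, 3}, add states with some successor in Z. Z1 = {0, 1, 2, 3, 4}; fixed.
Sat(EF alarm) = {0, 1, 2, 3, 4}
Sat((alarm ∨ lock) ∧ (EF alarm)) = {0, 1, 3}
Sat(EX ((alarm ∨ lock) ∧ (EF alarm))) = {s : some successor in {0, 1, 3}} = {0, 2, 3, 4}

{0, 2, 3, 4}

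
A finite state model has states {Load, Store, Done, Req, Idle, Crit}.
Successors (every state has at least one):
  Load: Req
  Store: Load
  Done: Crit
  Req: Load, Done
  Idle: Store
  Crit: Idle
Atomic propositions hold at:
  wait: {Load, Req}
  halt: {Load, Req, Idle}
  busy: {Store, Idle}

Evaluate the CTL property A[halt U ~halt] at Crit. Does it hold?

Yes

Sat(~halt) = {Store, Done, Crit}
A[halt U ~halt]: least fixpoint, start Z0 = Sat(~halt) = {Store, Done, Crit}, add states in Sat(halt) with every successor in Z. Z1 = {Store, Done, Idle, Crit}; fixed.
Sat(A[halt U ~halt]) = {Store, Done, Idle, Crit}
Crit ∈ Sat(A[halt U ~halt]) = {Store, Done, Idle, Crit}, so the formula holds at Crit.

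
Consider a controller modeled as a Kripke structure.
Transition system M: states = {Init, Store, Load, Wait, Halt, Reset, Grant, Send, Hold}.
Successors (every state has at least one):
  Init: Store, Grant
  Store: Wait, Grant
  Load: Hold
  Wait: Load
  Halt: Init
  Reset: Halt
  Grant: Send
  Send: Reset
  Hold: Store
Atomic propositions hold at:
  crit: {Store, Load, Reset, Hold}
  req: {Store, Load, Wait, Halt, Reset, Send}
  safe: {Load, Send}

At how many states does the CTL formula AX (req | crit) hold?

6

Sat(req | crit) = {Store, Load, Wait, Halt, Reset, Send, Hold}
Sat(AX (req | crit)) = {s : every successor in {Store, Load, Wait, Halt, Reset, Send, Hold}} = {Load, Wait, Reset, Grant, Send, Hold}
|Sat(AX (req | crit))| = |{Load, Wait, Reset, Grant, Send, Hold}| = 6.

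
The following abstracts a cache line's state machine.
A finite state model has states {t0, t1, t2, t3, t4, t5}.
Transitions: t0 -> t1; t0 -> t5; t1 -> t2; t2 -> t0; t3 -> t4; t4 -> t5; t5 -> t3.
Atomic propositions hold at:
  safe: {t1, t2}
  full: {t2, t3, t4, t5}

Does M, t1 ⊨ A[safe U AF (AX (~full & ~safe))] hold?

Yes

Sat(~full) = {t0, t1}
Sat(~safe) = {t0, t3, t4, t5}
Sat(~full & ~safe) = {t0}
Sat(AX (~full & ~safe)) = {s : every successor in {t0}} = {t2}
AF (AX (~full & ~safe)): least fixpoint, start Z0 = {t2}, add states with every successor in Z. Z1 = {t1, t2}; fixed.
Sat(AF (AX (~full & ~safe))) = {t1, t2}
A[safe U AF (AX (~full & ~safe))]: least fixpoint, start Z0 = Sat(AF (AX (~full & ~safe))) = {t1, t2}, add states in Sat(safe) with every successor in Z. Already a fixed point.
Sat(A[safe U AF (AX (~full & ~safe))]) = {t1, t2}
t1 ∈ Sat(A[safe U AF (AX (~full & ~safe))]) = {t1, t2}, so the formula holds at t1.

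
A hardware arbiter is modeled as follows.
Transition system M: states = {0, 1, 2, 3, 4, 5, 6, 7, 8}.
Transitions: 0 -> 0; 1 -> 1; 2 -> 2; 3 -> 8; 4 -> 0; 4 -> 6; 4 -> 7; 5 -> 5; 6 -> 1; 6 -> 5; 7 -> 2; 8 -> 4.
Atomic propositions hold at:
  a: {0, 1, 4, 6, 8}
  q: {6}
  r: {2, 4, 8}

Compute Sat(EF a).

{0, 1, 3, 4, 6, 8}

EF a: least fixpoint, start Z0 = {0, 1, 4, 6, 8}, add states with some successor in Z. Z1 = {0, 1, 3, 4, 6, 8}; fixed.
Sat(EF a) = {0, 1, 3, 4, 6, 8}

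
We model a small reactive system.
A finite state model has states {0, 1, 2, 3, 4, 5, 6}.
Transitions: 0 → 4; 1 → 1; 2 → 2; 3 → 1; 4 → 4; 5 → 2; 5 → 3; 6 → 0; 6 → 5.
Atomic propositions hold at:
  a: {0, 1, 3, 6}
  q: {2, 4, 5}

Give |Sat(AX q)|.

3

Sat(AX q) = {s : every successor in {2, 4, 5}} = {0, 2, 4}
|Sat(AX q)| = |{0, 2, 4}| = 3.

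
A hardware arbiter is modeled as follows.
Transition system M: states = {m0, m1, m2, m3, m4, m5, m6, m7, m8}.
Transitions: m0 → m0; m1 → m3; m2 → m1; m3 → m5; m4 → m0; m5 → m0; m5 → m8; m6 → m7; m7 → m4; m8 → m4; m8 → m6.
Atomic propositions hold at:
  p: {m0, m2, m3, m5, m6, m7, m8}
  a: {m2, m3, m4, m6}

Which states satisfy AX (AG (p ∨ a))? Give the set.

{m0, m1, m3, m4, m5, m6, m7, m8}

Sat(p ∨ a) = {m0, m2, m3, m4, m5, m6, m7, m8}
AG (p ∨ a): greatest fixpoint, start Z0 = {m0, m2, m3, m4, m5, m6, m7, m8}, keep only states in Sat with every successor in Z. Z1 = {m0, m3, m4, m5, m6, m7, m8}; fixed.
Sat(AG (p ∨ a)) = {m0, m3, m4, m5, m6, m7, m8}
Sat(AX (AG (p ∨ a))) = {s : every successor in {m0, m3, m4, m5, m6, m7, m8}} = {m0, m1, m3, m4, m5, m6, m7, m8}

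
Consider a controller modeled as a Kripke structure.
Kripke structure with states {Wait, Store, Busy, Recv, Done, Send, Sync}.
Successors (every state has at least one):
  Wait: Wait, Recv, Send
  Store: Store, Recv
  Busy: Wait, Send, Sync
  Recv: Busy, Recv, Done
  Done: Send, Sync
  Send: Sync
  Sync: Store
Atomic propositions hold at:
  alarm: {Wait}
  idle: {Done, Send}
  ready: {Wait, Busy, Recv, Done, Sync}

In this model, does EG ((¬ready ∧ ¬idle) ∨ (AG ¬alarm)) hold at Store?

Yes

Sat(¬ready) = {Store, Send}
Sat(¬idle) = {Wait, Store, Busy, Recv, Sync}
Sat(¬ready ∧ ¬idle) = {Store}
Sat(¬alarm) = {Store, Busy, Recv, Done, Send, Sync}
AG ¬alarm: greatest fixpoint, start Z0 = {Store, Busy, Recv, Done, Send, Sync}, keep only states in Sat with every successor in Z. Z1 = {Store, Recv, Done, Send, Sync}; Z2 = {Store, Done, Send, Sync}; Z3 = {Done, Send, Sync}; Z4 = {Done, Send}; Z5 = ∅; fixed.
Sat(AG ¬alarm) = ∅
Sat((¬ready ∧ ¬idle) ∨ (AG ¬alarm)) = {Store}
EG ((¬ready ∧ ¬idle) ∨ (AG ¬alarm)): greatest fixpoint, start Z0 = {Store}, keep only states in Sat with some successor in Z. Already a fixed point.
Sat(EG ((¬ready ∧ ¬idle) ∨ (AG ¬alarm))) = {Store}
Store ∈ Sat(EG ((¬ready ∧ ¬idle) ∨ (AG ¬alarm))) = {Store}, so the formula holds at Store.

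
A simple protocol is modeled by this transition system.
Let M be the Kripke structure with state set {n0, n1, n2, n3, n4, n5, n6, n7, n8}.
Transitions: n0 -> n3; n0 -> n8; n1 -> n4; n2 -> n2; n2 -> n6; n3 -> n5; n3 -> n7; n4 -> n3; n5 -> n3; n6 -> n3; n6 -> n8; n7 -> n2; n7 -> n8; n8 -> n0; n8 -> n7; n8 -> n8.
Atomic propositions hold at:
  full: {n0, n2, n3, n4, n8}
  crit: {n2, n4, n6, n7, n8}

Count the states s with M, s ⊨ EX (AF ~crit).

7

Sat(~crit) = {n0, n1, n3, n5}
AF ~crit: least fixpoint, start Z0 = {n0, n1, n3, n5}, add states with every successor in Z. Z1 = {n0, n1, n3, n4, n5}; fixed.
Sat(AF ~crit) = {n0, n1, n3, n4, n5}
Sat(EX (AF ~crit)) = {s : some successor in {n0, n1, n3, n4, n5}} = {n0, n1, n3, n4, n5, n6, n8}
|Sat(EX (AF ~crit))| = |{n0, n1, n3, n4, n5, n6, n8}| = 7.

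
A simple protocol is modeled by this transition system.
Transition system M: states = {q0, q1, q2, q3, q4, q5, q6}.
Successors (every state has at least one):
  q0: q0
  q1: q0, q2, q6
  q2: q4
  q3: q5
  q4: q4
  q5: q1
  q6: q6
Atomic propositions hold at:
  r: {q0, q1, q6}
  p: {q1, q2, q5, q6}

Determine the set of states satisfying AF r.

AF r: least fixpoint, start Z0 = {q0, q1, q6}, add states with every successor in Z. Z1 = {q0, q1, q5, q6}; Z2 = {q0, q1, q3, q5, q6}; fixed.
Sat(AF r) = {q0, q1, q3, q5, q6}

{q0, q1, q3, q5, q6}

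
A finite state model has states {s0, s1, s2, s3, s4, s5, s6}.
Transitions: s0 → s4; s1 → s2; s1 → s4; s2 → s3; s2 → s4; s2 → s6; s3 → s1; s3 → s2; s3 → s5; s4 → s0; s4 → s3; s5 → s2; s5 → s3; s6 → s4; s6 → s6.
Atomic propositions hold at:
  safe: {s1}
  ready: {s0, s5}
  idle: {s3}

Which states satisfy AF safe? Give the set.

{s1}

AF safe: least fixpoint, start Z0 = {s1}, add states with every successor in Z. Already a fixed point.
Sat(AF safe) = {s1}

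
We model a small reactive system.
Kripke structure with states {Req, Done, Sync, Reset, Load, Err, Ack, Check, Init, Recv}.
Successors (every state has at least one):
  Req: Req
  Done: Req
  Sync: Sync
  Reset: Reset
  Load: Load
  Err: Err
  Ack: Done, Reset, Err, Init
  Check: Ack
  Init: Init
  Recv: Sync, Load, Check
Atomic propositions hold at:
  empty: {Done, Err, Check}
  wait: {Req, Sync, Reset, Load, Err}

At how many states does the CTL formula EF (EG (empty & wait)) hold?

4

Sat(empty & wait) = {Err}
EG (empty & wait): greatest fixpoint, start Z0 = {Err}, keep only states in Sat with some successor in Z. Already a fixed point.
Sat(EG (empty & wait)) = {Err}
EF (EG (empty & wait)): least fixpoint, start Z0 = {Err}, add states with some successor in Z. Z1 = {Err, Ack}; Z2 = {Err, Ack, Check}; Z3 = {Err, Ack, Check, Recv}; fixed.
Sat(EF (EG (empty & wait))) = {Err, Ack, Check, Recv}
|Sat(EF (EG (empty & wait)))| = |{Err, Ack, Check, Recv}| = 4.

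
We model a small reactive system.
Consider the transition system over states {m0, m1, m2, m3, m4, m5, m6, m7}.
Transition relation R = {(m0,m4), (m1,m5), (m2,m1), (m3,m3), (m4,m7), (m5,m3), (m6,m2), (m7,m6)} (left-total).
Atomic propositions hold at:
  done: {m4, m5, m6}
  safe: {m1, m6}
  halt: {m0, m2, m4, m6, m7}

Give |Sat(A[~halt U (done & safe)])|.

Sat(~halt) = {m1, m3, m5}
Sat(done & safe) = {m6}
A[~halt U (done & safe)]: least fixpoint, start Z0 = Sat((done & safe)) = {m6}, add states in Sat(~halt) with every successor in Z. Already a fixed point.
Sat(A[~halt U (done & safe)]) = {m6}
|Sat(A[~halt U (done & safe)])| = |{m6}| = 1.

1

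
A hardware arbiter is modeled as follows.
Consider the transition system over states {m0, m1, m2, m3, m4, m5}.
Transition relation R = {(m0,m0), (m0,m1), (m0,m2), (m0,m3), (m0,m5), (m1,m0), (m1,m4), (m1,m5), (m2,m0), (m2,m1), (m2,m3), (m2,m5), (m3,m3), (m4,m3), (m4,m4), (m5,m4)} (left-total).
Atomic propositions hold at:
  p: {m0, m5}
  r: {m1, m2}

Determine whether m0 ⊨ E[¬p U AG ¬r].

Sat(¬p) = {m1, m2, m3, m4}
Sat(¬r) = {m0, m3, m4, m5}
AG ¬r: greatest fixpoint, start Z0 = {m0, m3, m4, m5}, keep only states in Sat with every successor in Z. Z1 = {m3, m4, m5}; fixed.
Sat(AG ¬r) = {m3, m4, m5}
E[¬p U AG ¬r]: least fixpoint, start Z0 = Sat(AG ¬r) = {m3, m4, m5}, add states in Sat(¬p) with some successor in Z. Z1 = {m1, m2, m3, m4, m5}; fixed.
Sat(E[¬p U AG ¬r]) = {m1, m2, m3, m4, m5}
m0 ∉ Sat(E[¬p U AG ¬r]) = {m1, m2, m3, m4, m5}, so the formula does not hold at m0.

No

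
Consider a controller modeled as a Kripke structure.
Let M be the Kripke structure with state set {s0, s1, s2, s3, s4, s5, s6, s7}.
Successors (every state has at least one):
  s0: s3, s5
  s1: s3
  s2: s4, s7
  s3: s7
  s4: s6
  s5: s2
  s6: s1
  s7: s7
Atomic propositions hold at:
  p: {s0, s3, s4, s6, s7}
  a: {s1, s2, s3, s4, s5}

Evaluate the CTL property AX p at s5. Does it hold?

Sat(AX p) = {s : every successor in {s0, s3, s4, s6, s7}} = {s1, s2, s3, s4, s7}
s5 ∉ Sat(AX p) = {s1, s2, s3, s4, s7}, so the formula does not hold at s5.

No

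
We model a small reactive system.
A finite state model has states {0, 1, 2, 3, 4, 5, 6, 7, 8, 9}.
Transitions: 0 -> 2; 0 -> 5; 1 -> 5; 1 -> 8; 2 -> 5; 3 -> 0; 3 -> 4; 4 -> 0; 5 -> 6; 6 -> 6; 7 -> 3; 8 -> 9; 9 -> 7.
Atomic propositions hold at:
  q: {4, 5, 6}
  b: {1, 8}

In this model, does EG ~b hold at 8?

No

Sat(~b) = {0, 2, 3, 4, 5, 6, 7, 9}
EG ~b: greatest fixpoint, start Z0 = {0, 2, 3, 4, 5, 6, 7, 9}, keep only states in Sat with some successor in Z. Already a fixed point.
Sat(EG ~b) = {0, 2, 3, 4, 5, 6, 7, 9}
8 ∉ Sat(EG ~b) = {0, 2, 3, 4, 5, 6, 7, 9}, so the formula does not hold at 8.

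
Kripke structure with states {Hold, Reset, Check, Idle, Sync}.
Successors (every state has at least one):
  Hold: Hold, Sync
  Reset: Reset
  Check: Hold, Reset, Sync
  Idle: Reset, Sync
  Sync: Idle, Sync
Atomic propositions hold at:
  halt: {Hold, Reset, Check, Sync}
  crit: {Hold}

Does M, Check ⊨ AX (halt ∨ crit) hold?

Yes

Sat(halt ∨ crit) = {Hold, Reset, Check, Sync}
Sat(AX (halt ∨ crit)) = {s : every successor in {Hold, Reset, Check, Sync}} = {Hold, Reset, Check, Idle}
Check ∈ Sat(AX (halt ∨ crit)) = {Hold, Reset, Check, Idle}, so the formula holds at Check.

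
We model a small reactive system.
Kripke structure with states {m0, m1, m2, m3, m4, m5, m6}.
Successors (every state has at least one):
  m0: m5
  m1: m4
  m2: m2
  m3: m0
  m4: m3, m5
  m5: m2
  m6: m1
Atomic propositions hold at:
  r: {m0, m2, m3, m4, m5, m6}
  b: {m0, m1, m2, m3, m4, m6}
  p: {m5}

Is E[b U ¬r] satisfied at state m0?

Sat(¬r) = {m1}
E[b U ¬r]: least fixpoint, start Z0 = Sat(¬r) = {m1}, add states in Sat(b) with some successor in Z. Z1 = {m1, m6}; fixed.
Sat(E[b U ¬r]) = {m1, m6}
m0 ∉ Sat(E[b U ¬r]) = {m1, m6}, so the formula does not hold at m0.

No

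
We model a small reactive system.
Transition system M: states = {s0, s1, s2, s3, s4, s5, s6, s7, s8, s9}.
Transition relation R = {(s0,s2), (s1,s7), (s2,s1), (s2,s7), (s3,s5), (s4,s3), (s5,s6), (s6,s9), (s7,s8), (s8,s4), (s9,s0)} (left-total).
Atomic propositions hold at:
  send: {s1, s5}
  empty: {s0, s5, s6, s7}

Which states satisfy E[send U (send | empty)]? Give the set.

{s0, s1, s5, s6, s7}

Sat(send | empty) = {s0, s1, s5, s6, s7}
E[send U (send | empty)]: least fixpoint, start Z0 = Sat((send | empty)) = {s0, s1, s5, s6, s7}, add states in Sat(send) with some successor in Z. Already a fixed point.
Sat(E[send U (send | empty)]) = {s0, s1, s5, s6, s7}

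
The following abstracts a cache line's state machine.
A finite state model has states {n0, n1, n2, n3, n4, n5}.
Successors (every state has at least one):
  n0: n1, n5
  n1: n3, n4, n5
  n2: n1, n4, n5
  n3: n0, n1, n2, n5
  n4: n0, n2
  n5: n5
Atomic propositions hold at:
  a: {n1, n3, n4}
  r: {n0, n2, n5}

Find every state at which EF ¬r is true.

Sat(¬r) = {n1, n3, n4}
EF ¬r: least fixpoint, start Z0 = {n1, n3, n4}, add states with some successor in Z. Z1 = {n0, n1, n2, n3, n4}; fixed.
Sat(EF ¬r) = {n0, n1, n2, n3, n4}

{n0, n1, n2, n3, n4}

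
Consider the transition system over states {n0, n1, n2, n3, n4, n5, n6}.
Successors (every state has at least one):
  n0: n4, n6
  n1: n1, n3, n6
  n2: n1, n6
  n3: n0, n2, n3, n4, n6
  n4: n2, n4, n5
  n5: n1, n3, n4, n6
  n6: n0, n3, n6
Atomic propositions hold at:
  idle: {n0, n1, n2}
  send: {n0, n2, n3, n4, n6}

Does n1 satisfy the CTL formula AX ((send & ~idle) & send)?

Sat(~idle) = {n3, n4, n5, n6}
Sat(send & ~idle) = {n3, n4, n6}
Sat((send & ~idle) & send) = {n3, n4, n6}
Sat(AX ((send & ~idle) & send)) = {s : every successor in {n3, n4, n6}} = {n0}
n1 ∉ Sat(AX ((send & ~idle) & send)) = {n0}, so the formula does not hold at n1.

No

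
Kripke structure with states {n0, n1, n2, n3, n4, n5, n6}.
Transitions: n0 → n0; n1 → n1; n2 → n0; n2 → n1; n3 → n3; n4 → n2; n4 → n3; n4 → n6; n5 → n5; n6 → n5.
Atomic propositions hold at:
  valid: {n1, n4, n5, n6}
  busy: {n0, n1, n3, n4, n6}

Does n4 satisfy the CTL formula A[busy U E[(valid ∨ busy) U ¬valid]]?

Yes

Sat(valid ∨ busy) = {n0, n1, n3, n4, n5, n6}
Sat(¬valid) = {n0, n2, n3}
E[(valid ∨ busy) U ¬valid]: least fixpoint, start Z0 = Sat(¬valid) = {n0, n2, n3}, add states in Sat(valid ∨ busy) with some successor in Z. Z1 = {n0, n2, n3, n4}; fixed.
Sat(E[(valid ∨ busy) U ¬valid]) = {n0, n2, n3, n4}
A[busy U E[(valid ∨ busy) U ¬valid]]: least fixpoint, start Z0 = Sat(E[(valid ∨ busy) U ¬valid]) = {n0, n2, n3, n4}, add states in Sat(busy) with every successor in Z. Already a fixed point.
Sat(A[busy U E[(valid ∨ busy) U ¬valid]]) = {n0, n2, n3, n4}
n4 ∈ Sat(A[busy U E[(valid ∨ busy) U ¬valid]]) = {n0, n2, n3, n4}, so the formula holds at n4.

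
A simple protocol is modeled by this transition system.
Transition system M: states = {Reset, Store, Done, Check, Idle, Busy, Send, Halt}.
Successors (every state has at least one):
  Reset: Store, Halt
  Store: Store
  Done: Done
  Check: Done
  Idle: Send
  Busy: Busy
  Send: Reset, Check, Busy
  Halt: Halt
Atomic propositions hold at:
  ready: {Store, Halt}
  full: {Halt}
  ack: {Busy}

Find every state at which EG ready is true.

{Store, Halt}

EG ready: greatest fixpoint, start Z0 = {Store, Halt}, keep only states in Sat with some successor in Z. Already a fixed point.
Sat(EG ready) = {Store, Halt}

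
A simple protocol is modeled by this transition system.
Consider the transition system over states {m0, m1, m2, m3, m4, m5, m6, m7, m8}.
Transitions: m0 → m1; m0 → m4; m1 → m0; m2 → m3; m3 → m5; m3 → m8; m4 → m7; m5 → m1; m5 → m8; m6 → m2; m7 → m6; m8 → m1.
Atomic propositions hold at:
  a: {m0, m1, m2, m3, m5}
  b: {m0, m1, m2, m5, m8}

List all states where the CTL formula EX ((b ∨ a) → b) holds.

Sat(b ∨ a) = {m0, m1, m2, m3, m5, m8}
Sat((b ∨ a) → b) = {m0, m1, m2, m4, m5, m6, m7, m8}
Sat(EX ((b ∨ a) → b)) = {s : some successor in {m0, m1, m2, m4, m5, m6, m7, m8}} = {m0, m1, m3, m4, m5, m6, m7, m8}

{m0, m1, m3, m4, m5, m6, m7, m8}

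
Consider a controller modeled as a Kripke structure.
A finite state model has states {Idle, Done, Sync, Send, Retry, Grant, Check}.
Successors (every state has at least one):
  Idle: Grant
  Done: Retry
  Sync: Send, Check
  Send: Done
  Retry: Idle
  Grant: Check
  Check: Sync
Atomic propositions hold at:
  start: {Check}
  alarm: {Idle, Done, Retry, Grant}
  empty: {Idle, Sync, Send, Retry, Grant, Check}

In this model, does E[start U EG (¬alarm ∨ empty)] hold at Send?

Sat(¬alarm) = {Sync, Send, Check}
Sat(¬alarm ∨ empty) = {Idle, Sync, Send, Retry, Grant, Check}
EG (¬alarm ∨ empty): greatest fixpoint, start Z0 = {Idle, Sync, Send, Retry, Grant, Check}, keep only states in Sat with some successor in Z. Z1 = {Idle, Sync, Retry, Grant, Check}; fixed.
Sat(EG (¬alarm ∨ empty)) = {Idle, Sync, Retry, Grant, Check}
E[start U EG (¬alarm ∨ empty)]: least fixpoint, start Z0 = Sat(EG (¬alarm ∨ empty)) = {Idle, Sync, Retry, Grant, Check}, add states in Sat(start) with some successor in Z. Already a fixed point.
Sat(E[start U EG (¬alarm ∨ empty)]) = {Idle, Sync, Retry, Grant, Check}
Send ∉ Sat(E[start U EG (¬alarm ∨ empty)]) = {Idle, Sync, Retry, Grant, Check}, so the formula does not hold at Send.

No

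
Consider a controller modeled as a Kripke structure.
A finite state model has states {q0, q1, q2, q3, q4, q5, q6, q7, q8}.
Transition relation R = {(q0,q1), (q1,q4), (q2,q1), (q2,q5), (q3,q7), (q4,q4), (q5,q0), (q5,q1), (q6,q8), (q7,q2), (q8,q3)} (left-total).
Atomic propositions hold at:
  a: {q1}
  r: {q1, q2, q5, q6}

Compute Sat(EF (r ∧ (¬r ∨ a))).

{q0, q1, q2, q3, q5, q6, q7, q8}

Sat(¬r) = {q0, q3, q4, q7, q8}
Sat(¬r ∨ a) = {q0, q1, q3, q4, q7, q8}
Sat(r ∧ (¬r ∨ a)) = {q1}
EF (r ∧ (¬r ∨ a)): least fixpoint, start Z0 = {q1}, add states with some successor in Z. Z1 = {q0, q1, q2, q5}; Z2 = {q0, q1, q2, q5, q7}; Z3 = {q0, q1, q2, q3, q5, q7}; Z4 = {q0, q1, q2, q3, q5, q7, q8}; Z5 = {q0, q1, q2, q3, q5, q6, q7, q8}; fixed.
Sat(EF (r ∧ (¬r ∨ a))) = {q0, q1, q2, q3, q5, q6, q7, q8}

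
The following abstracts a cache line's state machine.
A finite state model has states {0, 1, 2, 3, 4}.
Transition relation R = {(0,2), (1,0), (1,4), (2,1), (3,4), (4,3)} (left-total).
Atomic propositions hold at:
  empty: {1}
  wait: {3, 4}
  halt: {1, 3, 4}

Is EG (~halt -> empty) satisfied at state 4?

Yes

Sat(~halt) = {0, 2}
Sat(~halt -> empty) = {1, 3, 4}
EG (~halt -> empty): greatest fixpoint, start Z0 = {1, 3, 4}, keep only states in Sat with some successor in Z. Already a fixed point.
Sat(EG (~halt -> empty)) = {1, 3, 4}
4 ∈ Sat(EG (~halt -> empty)) = {1, 3, 4}, so the formula holds at 4.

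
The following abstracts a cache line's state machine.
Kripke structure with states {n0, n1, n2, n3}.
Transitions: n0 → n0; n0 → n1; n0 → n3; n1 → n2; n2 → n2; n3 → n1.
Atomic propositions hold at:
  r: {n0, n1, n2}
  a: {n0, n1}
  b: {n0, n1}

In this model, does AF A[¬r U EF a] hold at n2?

Sat(¬r) = {n3}
EF a: least fixpoint, start Z0 = {n0, n1}, add states with some successor in Z. Z1 = {n0, n1, n3}; fixed.
Sat(EF a) = {n0, n1, n3}
A[¬r U EF a]: least fixpoint, start Z0 = Sat(EF a) = {n0, n1, n3}, add states in Sat(¬r) with every successor in Z. Already a fixed point.
Sat(A[¬r U EF a]) = {n0, n1, n3}
AF A[¬r U EF a]: least fixpoint, start Z0 = {n0, n1, n3}, add states with every successor in Z. Already a fixed point.
Sat(AF A[¬r U EF a]) = {n0, n1, n3}
n2 ∉ Sat(AF A[¬r U EF a]) = {n0, n1, n3}, so the formula does not hold at n2.

No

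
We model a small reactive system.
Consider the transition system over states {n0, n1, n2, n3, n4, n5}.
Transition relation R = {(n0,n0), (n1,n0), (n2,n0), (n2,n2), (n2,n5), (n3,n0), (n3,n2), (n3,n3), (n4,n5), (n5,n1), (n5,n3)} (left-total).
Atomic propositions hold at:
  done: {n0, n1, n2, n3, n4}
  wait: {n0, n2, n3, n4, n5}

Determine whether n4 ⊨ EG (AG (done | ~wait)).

Sat(~wait) = {n1}
Sat(done | ~wait) = {n0, n1, n2, n3, n4}
AG (done | ~wait): greatest fixpoint, start Z0 = {n0, n1, n2, n3, n4}, keep only states in Sat with every successor in Z. Z1 = {n0, n1, n3}; Z2 = {n0, n1}; fixed.
Sat(AG (done | ~wait)) = {n0, n1}
EG (AG (done | ~wait)): greatest fixpoint, start Z0 = {n0, n1}, keep only states in Sat with some successor in Z. Already a fixed point.
Sat(EG (AG (done | ~wait))) = {n0, n1}
n4 ∉ Sat(EG (AG (done | ~wait))) = {n0, n1}, so the formula does not hold at n4.

No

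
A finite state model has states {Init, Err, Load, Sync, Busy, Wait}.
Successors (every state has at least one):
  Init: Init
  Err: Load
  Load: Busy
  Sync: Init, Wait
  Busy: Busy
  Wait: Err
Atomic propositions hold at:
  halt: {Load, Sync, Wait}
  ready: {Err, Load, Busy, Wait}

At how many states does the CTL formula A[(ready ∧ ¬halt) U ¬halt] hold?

3

Sat(¬halt) = {Init, Err, Busy}
Sat(ready ∧ ¬halt) = {Err, Busy}
A[(ready ∧ ¬halt) U ¬halt]: least fixpoint, start Z0 = Sat(¬halt) = {Init, Err, Busy}, add states in Sat(ready ∧ ¬halt) with every successor in Z. Already a fixed point.
Sat(A[(ready ∧ ¬halt) U ¬halt]) = {Init, Err, Busy}
|Sat(A[(ready ∧ ¬halt) U ¬halt])| = |{Init, Err, Busy}| = 3.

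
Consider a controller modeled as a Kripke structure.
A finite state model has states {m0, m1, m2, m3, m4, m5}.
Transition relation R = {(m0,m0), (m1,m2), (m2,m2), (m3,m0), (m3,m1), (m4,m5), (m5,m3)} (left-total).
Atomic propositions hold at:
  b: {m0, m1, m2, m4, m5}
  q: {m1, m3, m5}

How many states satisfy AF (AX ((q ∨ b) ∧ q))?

2

Sat(q ∨ b) = {m0, m1, m2, m3, m4, m5}
Sat((q ∨ b) ∧ q) = {m1, m3, m5}
Sat(AX ((q ∨ b) ∧ q)) = {s : every successor in {m1, m3, m5}} = {m4, m5}
AF (AX ((q ∨ b) ∧ q)): least fixpoint, start Z0 = {m4, m5}, add states with every successor in Z. Already a fixed point.
Sat(AF (AX ((q ∨ b) ∧ q))) = {m4, m5}
|Sat(AF (AX ((q ∨ b) ∧ q)))| = |{m4, m5}| = 2.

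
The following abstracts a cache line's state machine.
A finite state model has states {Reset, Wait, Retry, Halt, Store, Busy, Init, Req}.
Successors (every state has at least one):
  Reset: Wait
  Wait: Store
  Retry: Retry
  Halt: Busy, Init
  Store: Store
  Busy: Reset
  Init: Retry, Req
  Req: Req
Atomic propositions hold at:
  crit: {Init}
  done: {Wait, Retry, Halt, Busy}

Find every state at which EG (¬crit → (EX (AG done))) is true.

Sat(¬crit) = {Reset, Wait, Retry, Halt, Store, Busy, Req}
AG done: greatest fixpoint, start Z0 = {Wait, Retry, Halt, Busy}, keep only states in Sat with every successor in Z. Z1 = {Retry}; fixed.
Sat(AG done) = {Retry}
Sat(EX (AG done)) = {s : some successor in {Retry}} = {Retry, Init}
Sat(¬crit → (EX (AG done))) = {Retry, Init}
EG (¬crit → (EX (AG done))): greatest fixpoint, start Z0 = {Retry, Init}, keep only states in Sat with some successor in Z. Already a fixed point.
Sat(EG (¬crit → (EX (AG done)))) = {Retry, Init}

{Retry, Init}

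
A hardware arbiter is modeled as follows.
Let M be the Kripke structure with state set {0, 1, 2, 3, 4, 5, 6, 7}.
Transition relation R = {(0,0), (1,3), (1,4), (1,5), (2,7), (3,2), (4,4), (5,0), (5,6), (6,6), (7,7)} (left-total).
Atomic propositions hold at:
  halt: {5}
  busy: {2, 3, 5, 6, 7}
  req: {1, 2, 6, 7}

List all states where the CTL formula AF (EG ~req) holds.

{0, 4, 5}

Sat(~req) = {0, 3, 4, 5}
EG ~req: greatest fixpoint, start Z0 = {0, 3, 4, 5}, keep only states in Sat with some successor in Z. Z1 = {0, 4, 5}; fixed.
Sat(EG ~req) = {0, 4, 5}
AF (EG ~req): least fixpoint, start Z0 = {0, 4, 5}, add states with every successor in Z. Already a fixed point.
Sat(AF (EG ~req)) = {0, 4, 5}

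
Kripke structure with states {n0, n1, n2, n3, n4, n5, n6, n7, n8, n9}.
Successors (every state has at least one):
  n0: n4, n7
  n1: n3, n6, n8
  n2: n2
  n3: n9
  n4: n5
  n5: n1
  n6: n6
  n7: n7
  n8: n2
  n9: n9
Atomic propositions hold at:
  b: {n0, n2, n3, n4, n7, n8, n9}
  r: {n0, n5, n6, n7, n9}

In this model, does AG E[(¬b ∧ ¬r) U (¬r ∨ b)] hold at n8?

Sat(¬b) = {n1, n5, n6}
Sat(¬r) = {n1, n2, n3, n4, n8}
Sat(¬b ∧ ¬r) = {n1}
Sat(¬r ∨ b) = {n0, n1, n2, n3, n4, n7, n8, n9}
E[(¬b ∧ ¬r) U (¬r ∨ b)]: least fixpoint, start Z0 = Sat((¬r ∨ b)) = {n0, n1, n2, n3, n4, n7, n8, n9}, add states in Sat(¬b ∧ ¬r) with some successor in Z. Already a fixed point.
Sat(E[(¬b ∧ ¬r) U (¬r ∨ b)]) = {n0, n1, n2, n3, n4, n7, n8, n9}
AG E[(¬b ∧ ¬r) U (¬r ∨ b)]: greatest fixpoint, start Z0 = {n0, n1, n2, n3, n4, n7, n8, n9}, keep only states in Sat with every successor in Z. Z1 = {n0, n2, n3, n7, n8, n9}; Z2 = {n2, n3, n7, n8, n9}; fixed.
Sat(AG E[(¬b ∧ ¬r) U (¬r ∨ b)]) = {n2, n3, n7, n8, n9}
n8 ∈ Sat(AG E[(¬b ∧ ¬r) U (¬r ∨ b)]) = {n2, n3, n7, n8, n9}, so the formula holds at n8.

Yes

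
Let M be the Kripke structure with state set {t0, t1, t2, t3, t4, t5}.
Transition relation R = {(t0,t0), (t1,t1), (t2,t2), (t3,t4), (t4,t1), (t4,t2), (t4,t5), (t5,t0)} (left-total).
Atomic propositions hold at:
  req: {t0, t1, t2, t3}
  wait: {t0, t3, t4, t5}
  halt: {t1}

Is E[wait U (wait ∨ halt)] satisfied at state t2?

No

Sat(wait ∨ halt) = {t0, t1, t3, t4, t5}
E[wait U (wait ∨ halt)]: least fixpoint, start Z0 = Sat((wait ∨ halt)) = {t0, t1, t3, t4, t5}, add states in Sat(wait) with some successor in Z. Already a fixed point.
Sat(E[wait U (wait ∨ halt)]) = {t0, t1, t3, t4, t5}
t2 ∉ Sat(E[wait U (wait ∨ halt)]) = {t0, t1, t3, t4, t5}, so the formula does not hold at t2.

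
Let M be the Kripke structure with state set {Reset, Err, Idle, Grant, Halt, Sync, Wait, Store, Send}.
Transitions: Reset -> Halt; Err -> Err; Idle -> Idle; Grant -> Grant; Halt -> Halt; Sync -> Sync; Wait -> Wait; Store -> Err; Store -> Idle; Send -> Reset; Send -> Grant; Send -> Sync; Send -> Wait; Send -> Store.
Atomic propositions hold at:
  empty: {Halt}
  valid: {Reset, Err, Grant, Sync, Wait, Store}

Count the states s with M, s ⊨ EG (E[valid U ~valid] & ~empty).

Sat(~valid) = {Idle, Halt, Send}
E[valid U ~valid]: least fixpoint, start Z0 = Sat(~valid) = {Idle, Halt, Send}, add states in Sat(valid) with some successor in Z. Z1 = {Reset, Idle, Halt, Store, Send}; fixed.
Sat(E[valid U ~valid]) = {Reset, Idle, Halt, Store, Send}
Sat(~empty) = {Reset, Err, Idle, Grant, Sync, Wait, Store, Send}
Sat(E[valid U ~valid] & ~empty) = {Reset, Idle, Store, Send}
EG (E[valid U ~valid] & ~empty): greatest fixpoint, start Z0 = {Reset, Idle, Store, Send}, keep only states in Sat with some successor in Z. Z1 = {Idle, Store, Send}; fixed.
Sat(EG (E[valid U ~valid] & ~empty)) = {Idle, Store, Send}
|Sat(EG (E[valid U ~valid] & ~empty))| = |{Idle, Store, Send}| = 3.

3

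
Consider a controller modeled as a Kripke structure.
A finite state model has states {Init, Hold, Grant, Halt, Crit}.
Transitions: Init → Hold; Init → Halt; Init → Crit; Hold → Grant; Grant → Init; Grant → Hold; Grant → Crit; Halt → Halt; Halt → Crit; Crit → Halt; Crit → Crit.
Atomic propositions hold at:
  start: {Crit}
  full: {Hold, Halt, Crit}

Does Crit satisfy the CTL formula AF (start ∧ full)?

Sat(start ∧ full) = {Crit}
AF (start ∧ full): least fixpoint, start Z0 = {Crit}, add states with every successor in Z. Already a fixed point.
Sat(AF (start ∧ full)) = {Crit}
Crit ∈ Sat(AF (start ∧ full)) = {Crit}, so the formula holds at Crit.

Yes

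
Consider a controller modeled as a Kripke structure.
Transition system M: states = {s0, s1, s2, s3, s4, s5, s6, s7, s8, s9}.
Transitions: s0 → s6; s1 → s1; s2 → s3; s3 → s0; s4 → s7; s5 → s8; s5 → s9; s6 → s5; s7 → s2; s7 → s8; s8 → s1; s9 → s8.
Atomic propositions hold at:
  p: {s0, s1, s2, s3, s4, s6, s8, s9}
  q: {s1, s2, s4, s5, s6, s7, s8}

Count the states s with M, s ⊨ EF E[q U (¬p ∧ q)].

7

Sat(¬p) = {s5, s7}
Sat(¬p ∧ q) = {s5, s7}
E[q U (¬p ∧ q)]: least fixpoint, start Z0 = Sat((¬p ∧ q)) = {s5, s7}, add states in Sat(q) with some successor in Z. Z1 = {s4, s5, s6, s7}; fixed.
Sat(E[q U (¬p ∧ q)]) = {s4, s5, s6, s7}
EF E[q U (¬p ∧ q)]: least fixpoint, start Z0 = {s4, s5, s6, s7}, add states with some successor in Z. Z1 = {s0, s4, s5, s6, s7}; Z2 = {s0, s3, s4, s5, s6, s7}; Z3 = {s0, s2, s3, s4, s5, s6, s7}; fixed.
Sat(EF E[q U (¬p ∧ q)]) = {s0, s2, s3, s4, s5, s6, s7}
|Sat(EF E[q U (¬p ∧ q)])| = |{s0, s2, s3, s4, s5, s6, s7}| = 7.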